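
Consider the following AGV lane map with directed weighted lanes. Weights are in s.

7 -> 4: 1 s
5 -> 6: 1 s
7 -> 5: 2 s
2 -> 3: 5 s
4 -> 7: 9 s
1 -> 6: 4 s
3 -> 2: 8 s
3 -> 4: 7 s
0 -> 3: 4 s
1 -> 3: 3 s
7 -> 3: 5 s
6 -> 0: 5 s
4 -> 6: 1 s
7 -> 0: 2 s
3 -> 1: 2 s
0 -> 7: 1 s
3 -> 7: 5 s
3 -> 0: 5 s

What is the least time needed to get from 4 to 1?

Compare a few routes:
4 - 6 - 0 - 3 - 1: 1+5+4+2 = 12
4 - 7 - 3 - 1: 9+5+2 = 16
4 - 6 - 0 - 7 - 3 - 1: 1+5+1+5+2 = 14
Cheapest is 4 - 6 - 0 - 3 - 1 at 12 s.

12 s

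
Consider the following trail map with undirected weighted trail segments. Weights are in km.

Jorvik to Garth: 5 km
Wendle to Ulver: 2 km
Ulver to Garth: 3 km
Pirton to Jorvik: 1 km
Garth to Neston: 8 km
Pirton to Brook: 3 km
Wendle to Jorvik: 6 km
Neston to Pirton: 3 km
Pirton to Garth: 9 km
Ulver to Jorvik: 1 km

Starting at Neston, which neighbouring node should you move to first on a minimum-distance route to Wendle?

Pirton

Enumerating some paths:
Neston → Pirton → Jorvik → Ulver → Wendle: 3+1+1+2 = 7
Neston → Garth → Ulver → Wendle: 8+3+2 = 13
Neston → Pirton → Jorvik → Wendle: 3+1+6 = 10
Neston → Pirton → Jorvik → Garth → Ulver → Wendle: 3+1+5+3+2 = 14
The minimum is 7 km via Neston → Pirton → Jorvik → Ulver → Wendle.
So from Neston the first move is to Pirton.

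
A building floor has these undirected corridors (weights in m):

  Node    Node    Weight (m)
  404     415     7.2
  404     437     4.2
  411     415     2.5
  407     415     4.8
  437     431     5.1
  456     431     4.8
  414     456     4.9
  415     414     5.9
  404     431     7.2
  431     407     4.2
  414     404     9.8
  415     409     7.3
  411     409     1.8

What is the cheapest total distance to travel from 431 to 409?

13.3 m

Settle nodes by increasing distance from 431:
431: 0
407: 4.2  (via 431)
456: 4.8  (via 431)
437: 5.1  (via 431)
404: 7.2  (via 431)
415: 9  (via 407)
414: 9.7  (via 456)
411: 11.5  (via 415)
409: 13.3  (via 411)
Shortest route: 431 → 407 → 415 → 411 → 409 = 13.3 m.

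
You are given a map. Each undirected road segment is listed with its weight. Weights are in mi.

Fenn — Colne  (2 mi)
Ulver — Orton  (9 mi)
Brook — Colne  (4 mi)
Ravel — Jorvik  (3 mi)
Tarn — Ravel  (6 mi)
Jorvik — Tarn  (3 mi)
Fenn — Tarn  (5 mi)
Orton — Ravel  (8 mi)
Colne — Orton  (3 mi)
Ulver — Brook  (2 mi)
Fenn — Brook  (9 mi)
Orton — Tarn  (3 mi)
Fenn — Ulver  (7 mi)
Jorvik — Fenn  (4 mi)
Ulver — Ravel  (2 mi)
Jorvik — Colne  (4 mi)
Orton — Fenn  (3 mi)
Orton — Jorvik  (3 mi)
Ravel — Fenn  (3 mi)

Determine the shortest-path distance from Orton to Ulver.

8 mi

Candidate routes:
Orton–Colne–Brook–Ulver: 3+4+2 = 9
Orton–Fenn–Ravel–Ulver: 3+3+2 = 8
Orton–Ulver: 9 = 9
Cheapest is Orton–Fenn–Ravel–Ulver at 8 mi.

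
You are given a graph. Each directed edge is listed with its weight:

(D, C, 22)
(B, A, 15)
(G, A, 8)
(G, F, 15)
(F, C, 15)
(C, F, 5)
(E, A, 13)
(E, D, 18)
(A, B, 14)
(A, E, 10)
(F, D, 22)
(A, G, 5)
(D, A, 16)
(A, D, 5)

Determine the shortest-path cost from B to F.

35

Compare a few routes:
B - A - D - C - F: 15+5+22+5 = 47
B - A - E - D - C - F: 15+10+18+22+5 = 70
B - A - G - F: 15+5+15 = 35
Cheapest is B - A - G - F at 35.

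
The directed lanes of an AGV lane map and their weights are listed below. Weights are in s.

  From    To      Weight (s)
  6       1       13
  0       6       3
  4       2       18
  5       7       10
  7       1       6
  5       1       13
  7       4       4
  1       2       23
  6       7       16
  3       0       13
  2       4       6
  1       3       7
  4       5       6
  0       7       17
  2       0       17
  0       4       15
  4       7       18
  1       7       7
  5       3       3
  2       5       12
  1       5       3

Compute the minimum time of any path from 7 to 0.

25 s

Shortest distances from 7:
7: 0
4: 4  (via 7)
1: 6  (via 7)
5: 9  (via 1)
3: 12  (via 5)
2: 22  (via 4)
0: 25  (via 3)
Shortest route: 7 → 1 → 5 → 3 → 0 = 25 s.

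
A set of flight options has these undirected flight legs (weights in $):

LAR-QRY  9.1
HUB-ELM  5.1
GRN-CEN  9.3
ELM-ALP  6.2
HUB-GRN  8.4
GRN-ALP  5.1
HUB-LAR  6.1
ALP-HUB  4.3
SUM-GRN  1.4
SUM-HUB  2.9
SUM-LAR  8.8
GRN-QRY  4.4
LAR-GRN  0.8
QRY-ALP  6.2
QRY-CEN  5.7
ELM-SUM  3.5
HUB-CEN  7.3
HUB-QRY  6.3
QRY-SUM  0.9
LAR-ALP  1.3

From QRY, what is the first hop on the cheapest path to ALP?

Candidate routes:
QRY → SUM → GRN → LAR → ALP: 0.9+1.4+0.8+1.3 = 4.4
QRY → ALP: 6.2 = 6.2
QRY → GRN → LAR → ALP: 4.4+0.8+1.3 = 6.5
Cheapest is QRY → SUM → GRN → LAR → ALP at $4.4.
So from QRY the first move is to SUM.

SUM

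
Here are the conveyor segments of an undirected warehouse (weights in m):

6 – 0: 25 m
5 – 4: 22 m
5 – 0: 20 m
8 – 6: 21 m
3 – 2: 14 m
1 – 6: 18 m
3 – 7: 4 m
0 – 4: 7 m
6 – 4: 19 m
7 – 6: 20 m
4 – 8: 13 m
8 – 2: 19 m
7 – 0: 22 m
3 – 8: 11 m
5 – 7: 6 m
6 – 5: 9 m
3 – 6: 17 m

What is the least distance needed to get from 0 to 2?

39 m

Settle nodes by increasing distance from 0:
0: 0
4: 7  (via 0)
5: 20  (via 0)
8: 20  (via 4)
7: 22  (via 0)
6: 25  (via 0)
3: 26  (via 7)
2: 39  (via 8)
Shortest route: 0 → 4 → 8 → 2 = 39 m.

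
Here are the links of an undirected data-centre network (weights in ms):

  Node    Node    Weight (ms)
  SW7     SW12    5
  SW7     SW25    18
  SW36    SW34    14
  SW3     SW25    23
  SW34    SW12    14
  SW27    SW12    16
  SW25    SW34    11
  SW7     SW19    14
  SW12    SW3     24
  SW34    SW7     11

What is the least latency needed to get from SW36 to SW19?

39 ms

Enumerating some paths:
SW36–SW34–SW12–SW7–SW19: 14+14+5+14 = 47
SW36–SW34–SW7–SW19: 14+11+14 = 39
The minimum is 39 ms via SW36–SW34–SW7–SW19.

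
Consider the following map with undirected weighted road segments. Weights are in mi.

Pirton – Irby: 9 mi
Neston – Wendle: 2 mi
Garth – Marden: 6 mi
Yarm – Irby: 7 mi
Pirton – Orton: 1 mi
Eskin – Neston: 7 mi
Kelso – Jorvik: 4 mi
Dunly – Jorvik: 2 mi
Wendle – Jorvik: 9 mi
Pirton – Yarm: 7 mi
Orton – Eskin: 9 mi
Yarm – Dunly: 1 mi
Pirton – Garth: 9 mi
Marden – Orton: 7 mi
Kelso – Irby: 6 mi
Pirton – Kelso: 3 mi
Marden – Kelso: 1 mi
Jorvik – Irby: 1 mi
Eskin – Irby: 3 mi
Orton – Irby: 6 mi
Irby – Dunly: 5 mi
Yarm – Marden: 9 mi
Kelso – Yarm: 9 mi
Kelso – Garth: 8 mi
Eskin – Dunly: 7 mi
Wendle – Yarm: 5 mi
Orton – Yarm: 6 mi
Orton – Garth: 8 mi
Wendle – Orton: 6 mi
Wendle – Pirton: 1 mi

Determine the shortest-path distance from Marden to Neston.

Enumerating some paths:
Marden - Orton - Pirton - Wendle - Neston: 7+1+1+2 = 11
Marden - Kelso - Pirton - Wendle - Neston: 1+3+1+2 = 7
Cheapest is Marden - Kelso - Pirton - Wendle - Neston at 7 mi.

7 mi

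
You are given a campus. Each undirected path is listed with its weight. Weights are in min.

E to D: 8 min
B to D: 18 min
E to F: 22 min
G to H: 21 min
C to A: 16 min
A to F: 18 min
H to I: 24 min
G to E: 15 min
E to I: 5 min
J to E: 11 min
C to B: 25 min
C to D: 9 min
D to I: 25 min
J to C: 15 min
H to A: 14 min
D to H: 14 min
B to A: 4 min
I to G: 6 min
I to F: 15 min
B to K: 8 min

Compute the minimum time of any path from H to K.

26 min

Shortest distances from H:
H: 0
A: 14  (via H)
D: 14  (via H)
B: 18  (via A)
G: 21  (via H)
E: 22  (via D)
C: 23  (via D)
I: 24  (via H)
K: 26  (via B)
Shortest route: H–A–B–K = 26 min.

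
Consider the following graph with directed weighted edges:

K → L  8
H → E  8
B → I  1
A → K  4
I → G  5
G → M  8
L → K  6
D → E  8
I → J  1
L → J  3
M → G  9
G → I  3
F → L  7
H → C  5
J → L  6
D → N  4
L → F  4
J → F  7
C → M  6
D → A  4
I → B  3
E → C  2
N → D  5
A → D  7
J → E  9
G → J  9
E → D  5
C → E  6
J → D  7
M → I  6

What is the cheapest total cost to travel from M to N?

18

Enumerating some paths:
M → I → J → D → N: 6+1+7+4 = 18
M → G → I → J → D → N: 9+3+1+7+4 = 24
M → G → J → D → N: 9+9+7+4 = 29
M → I → J → E → D → N: 6+1+9+5+4 = 25
Cheapest is M → I → J → D → N at 18.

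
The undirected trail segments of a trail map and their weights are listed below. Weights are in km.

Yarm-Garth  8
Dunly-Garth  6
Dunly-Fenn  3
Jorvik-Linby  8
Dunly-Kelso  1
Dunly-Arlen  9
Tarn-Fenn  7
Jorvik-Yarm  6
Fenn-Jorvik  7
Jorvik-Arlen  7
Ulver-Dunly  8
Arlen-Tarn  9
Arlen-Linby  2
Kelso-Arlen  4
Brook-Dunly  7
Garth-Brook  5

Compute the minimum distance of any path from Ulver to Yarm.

22 km

Candidate routes:
Ulver - Dunly - Brook - Garth - Yarm: 8+7+5+8 = 28
Ulver - Dunly - Kelso - Arlen - Jorvik - Yarm: 8+1+4+7+6 = 26
Ulver - Dunly - Fenn - Jorvik - Yarm: 8+3+7+6 = 24
Ulver - Dunly - Garth - Yarm: 8+6+8 = 22
Cheapest is Ulver - Dunly - Garth - Yarm at 22 km.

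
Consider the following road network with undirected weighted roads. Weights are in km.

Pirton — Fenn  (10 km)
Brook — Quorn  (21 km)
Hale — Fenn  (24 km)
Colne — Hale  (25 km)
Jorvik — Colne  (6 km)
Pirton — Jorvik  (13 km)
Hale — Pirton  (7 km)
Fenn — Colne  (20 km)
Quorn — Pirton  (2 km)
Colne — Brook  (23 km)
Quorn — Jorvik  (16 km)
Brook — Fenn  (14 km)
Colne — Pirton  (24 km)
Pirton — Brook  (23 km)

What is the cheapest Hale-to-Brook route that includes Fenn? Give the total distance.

31 km

Best Hale to Fenn: Hale–Pirton–Fenn costing 17
Shortest Fenn→Brook: Fenn–Brook = 14
Total via Fenn: 17 + 14 = 31 km.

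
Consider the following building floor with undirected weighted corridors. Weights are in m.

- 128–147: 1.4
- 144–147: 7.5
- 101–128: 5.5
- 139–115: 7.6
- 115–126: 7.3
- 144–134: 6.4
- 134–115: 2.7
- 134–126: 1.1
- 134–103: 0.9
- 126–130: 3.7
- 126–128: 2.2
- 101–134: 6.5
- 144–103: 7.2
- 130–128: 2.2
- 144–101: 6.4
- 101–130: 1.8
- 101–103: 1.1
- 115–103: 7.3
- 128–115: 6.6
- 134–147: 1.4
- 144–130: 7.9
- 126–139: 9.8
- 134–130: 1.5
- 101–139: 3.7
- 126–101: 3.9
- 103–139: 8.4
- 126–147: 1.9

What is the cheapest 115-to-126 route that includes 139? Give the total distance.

14.4 m

Best 115 to 139: 115 → 139 costing 7.6
Best 139 to 126: 139 → 101 → 103 → 134 → 126 costing 6.8
Total via 139: 7.6 + 6.8 = 14.4 m.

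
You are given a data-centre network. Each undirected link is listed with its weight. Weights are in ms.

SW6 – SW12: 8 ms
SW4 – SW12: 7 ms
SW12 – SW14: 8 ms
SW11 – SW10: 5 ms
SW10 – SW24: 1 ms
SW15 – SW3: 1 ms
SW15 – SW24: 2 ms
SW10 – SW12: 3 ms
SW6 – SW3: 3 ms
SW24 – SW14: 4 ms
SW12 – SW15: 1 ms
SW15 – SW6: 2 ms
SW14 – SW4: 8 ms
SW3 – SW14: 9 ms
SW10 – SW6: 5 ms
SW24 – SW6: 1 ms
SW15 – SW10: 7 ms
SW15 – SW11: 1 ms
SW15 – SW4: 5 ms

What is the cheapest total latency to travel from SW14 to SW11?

7 ms

Running Dijkstra from SW14:
SW14: 0
SW24: 4  (via SW14)
SW10: 5  (via SW24)
SW6: 5  (via SW24)
SW15: 6  (via SW24)
SW11: 7  (via SW15)
Shortest route: SW14 → SW24 → SW15 → SW11 = 7 ms.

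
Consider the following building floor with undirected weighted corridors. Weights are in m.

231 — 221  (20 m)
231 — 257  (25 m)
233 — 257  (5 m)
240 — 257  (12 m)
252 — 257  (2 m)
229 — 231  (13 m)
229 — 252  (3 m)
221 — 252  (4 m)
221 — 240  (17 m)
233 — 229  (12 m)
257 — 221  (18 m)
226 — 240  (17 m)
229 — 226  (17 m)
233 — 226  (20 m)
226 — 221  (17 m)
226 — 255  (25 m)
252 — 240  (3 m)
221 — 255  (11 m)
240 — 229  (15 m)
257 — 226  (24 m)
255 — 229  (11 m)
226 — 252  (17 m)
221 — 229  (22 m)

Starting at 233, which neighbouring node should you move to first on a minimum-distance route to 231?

257

Candidate routes:
233 - 257 - 252 - 229 - 231: 5+2+3+13 = 23
233 - 257 - 252 - 221 - 231: 5+2+4+20 = 31
233 - 257 - 231: 5+25 = 30
233 - 229 - 231: 12+13 = 25
Cheapest is 233 - 257 - 252 - 229 - 231 at 23 m.
So from 233 the first move is to 257.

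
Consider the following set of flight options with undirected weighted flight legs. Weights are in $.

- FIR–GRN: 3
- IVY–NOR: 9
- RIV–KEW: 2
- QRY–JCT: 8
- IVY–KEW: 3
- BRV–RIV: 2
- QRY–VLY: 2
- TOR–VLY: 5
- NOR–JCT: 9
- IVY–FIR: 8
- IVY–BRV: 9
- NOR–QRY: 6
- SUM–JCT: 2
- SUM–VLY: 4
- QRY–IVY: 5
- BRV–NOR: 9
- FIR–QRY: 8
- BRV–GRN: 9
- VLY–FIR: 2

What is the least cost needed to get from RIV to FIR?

$13

Compare a few routes:
RIV–BRV–GRN–FIR: 2+9+3 = 14
RIV–KEW–IVY–FIR: 2+3+8 = 13
RIV–KEW–IVY–QRY–VLY–FIR: 2+3+5+2+2 = 14
Cheapest is RIV–KEW–IVY–FIR at $13.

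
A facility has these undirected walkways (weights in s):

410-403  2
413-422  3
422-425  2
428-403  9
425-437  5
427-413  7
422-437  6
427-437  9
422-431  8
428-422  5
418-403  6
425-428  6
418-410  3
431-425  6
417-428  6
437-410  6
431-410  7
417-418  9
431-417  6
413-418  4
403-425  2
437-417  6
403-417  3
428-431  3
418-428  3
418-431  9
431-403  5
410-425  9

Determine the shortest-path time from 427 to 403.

14 s

Compare a few routes:
427–437–410–403: 9+6+2 = 17
427–413–418–410–403: 7+4+3+2 = 16
427–437–425–403: 9+5+2 = 16
427–413–422–425–403: 7+3+2+2 = 14
Cheapest is 427–413–422–425–403 at 14 s.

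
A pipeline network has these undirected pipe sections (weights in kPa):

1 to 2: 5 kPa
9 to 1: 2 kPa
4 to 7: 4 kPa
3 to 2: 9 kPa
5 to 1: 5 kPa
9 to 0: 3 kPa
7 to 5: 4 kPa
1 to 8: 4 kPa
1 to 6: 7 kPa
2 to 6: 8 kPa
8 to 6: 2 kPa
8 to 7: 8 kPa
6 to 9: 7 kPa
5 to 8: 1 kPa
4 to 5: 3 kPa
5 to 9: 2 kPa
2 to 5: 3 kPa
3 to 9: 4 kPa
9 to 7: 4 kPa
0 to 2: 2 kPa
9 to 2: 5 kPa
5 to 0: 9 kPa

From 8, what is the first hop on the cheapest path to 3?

Candidate routes:
8 → 6 → 9 → 3: 2+7+4 = 13
8 → 5 → 9 → 3: 1+2+4 = 7
8 → 5 → 1 → 9 → 3: 1+5+2+4 = 12
8 → 1 → 9 → 3: 4+2+4 = 10
Cheapest is 8 → 5 → 9 → 3 at 7 kPa.
So from 8 the first move is to 5.

5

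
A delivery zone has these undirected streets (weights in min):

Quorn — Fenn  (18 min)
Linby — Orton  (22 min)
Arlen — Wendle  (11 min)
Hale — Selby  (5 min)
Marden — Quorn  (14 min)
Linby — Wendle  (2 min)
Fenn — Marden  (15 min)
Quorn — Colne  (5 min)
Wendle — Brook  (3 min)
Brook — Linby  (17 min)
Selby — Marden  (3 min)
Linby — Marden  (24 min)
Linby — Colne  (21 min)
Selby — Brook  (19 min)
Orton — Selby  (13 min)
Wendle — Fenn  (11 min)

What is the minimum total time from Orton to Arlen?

35 min

Enumerating some paths:
Orton–Linby–Wendle–Arlen: 22+2+11 = 35
Orton–Selby–Marden–Fenn–Wendle–Arlen: 13+3+15+11+11 = 53
Orton–Linby–Brook–Wendle–Arlen: 22+17+3+11 = 53
Orton–Selby–Brook–Wendle–Arlen: 13+19+3+11 = 46
Cheapest is Orton–Linby–Wendle–Arlen at 35 min.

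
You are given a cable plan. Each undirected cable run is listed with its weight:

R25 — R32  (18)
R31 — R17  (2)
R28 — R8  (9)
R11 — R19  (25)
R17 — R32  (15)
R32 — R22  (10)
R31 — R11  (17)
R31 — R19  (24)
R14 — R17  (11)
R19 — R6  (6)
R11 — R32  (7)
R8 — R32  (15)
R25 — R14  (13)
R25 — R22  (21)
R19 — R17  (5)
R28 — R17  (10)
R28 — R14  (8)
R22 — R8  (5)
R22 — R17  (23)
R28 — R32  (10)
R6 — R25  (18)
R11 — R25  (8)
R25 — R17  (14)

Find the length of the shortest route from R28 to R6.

Shortest distances from R28:
R28: 0
R14: 8  (via R28)
R8: 9  (via R28)
R32: 10  (via R28)
R17: 10  (via R28)
R31: 12  (via R17)
R22: 14  (via R8)
R19: 15  (via R17)
R11: 17  (via R32)
R25: 21  (via R14)
R6: 21  (via R19)
Shortest route: R28 → R17 → R19 → R6 = 21.

21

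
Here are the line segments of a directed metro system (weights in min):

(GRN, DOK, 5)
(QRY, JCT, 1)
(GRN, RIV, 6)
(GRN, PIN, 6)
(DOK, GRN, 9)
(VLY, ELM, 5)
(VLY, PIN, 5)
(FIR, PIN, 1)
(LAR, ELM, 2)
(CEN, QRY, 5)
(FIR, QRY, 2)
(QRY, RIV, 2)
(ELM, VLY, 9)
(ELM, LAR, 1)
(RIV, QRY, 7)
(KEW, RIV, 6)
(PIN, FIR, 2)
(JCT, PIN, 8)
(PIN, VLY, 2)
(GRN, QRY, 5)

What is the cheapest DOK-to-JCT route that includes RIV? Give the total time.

23 min

Best DOK to RIV: DOK → GRN → RIV costing 15
Shortest RIV→JCT: RIV → QRY → JCT = 8
Total via RIV: 15 + 8 = 23 min.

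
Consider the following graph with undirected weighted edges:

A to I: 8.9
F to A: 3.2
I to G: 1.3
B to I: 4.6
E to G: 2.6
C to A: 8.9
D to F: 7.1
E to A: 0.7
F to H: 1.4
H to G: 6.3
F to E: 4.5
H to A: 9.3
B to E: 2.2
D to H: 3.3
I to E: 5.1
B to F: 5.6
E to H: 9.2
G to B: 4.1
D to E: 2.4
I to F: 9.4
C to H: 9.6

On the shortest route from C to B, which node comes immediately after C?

A

Enumerating some paths:
C → A → E → B: 8.9+0.7+2.2 = 11.8
C → A → E → G → B: 8.9+0.7+2.6+4.1 = 16.3
The minimum is 11.8 via C → A → E → B.
So from C the first move is to A.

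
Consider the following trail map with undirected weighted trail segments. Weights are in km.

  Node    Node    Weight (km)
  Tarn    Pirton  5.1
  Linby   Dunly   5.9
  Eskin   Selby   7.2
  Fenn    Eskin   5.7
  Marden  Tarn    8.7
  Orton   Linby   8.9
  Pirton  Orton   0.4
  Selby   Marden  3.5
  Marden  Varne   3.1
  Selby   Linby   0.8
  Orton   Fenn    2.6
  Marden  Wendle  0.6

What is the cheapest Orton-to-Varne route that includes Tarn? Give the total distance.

17.3 km

Best Orton to Tarn: Orton → Pirton → Tarn costing 5.5
Best Tarn to Varne: Tarn → Marden → Varne costing 11.8
Total via Tarn: 5.5 + 11.8 = 17.3 km.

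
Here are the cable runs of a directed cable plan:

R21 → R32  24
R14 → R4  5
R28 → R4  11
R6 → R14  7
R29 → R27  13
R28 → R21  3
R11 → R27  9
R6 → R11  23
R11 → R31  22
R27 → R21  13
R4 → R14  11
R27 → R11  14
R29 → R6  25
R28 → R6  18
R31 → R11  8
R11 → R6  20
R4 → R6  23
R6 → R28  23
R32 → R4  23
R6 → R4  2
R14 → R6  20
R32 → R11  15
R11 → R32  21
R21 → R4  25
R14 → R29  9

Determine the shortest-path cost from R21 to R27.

Running Dijkstra from R21:
R21: 0
R32: 24  (via R21)
R4: 25  (via R21)
R14: 36  (via R4)
R11: 39  (via R32)
R29: 45  (via R14)
R27: 48  (via R11)
Shortest route: R21–R32–R11–R27 = 48.

48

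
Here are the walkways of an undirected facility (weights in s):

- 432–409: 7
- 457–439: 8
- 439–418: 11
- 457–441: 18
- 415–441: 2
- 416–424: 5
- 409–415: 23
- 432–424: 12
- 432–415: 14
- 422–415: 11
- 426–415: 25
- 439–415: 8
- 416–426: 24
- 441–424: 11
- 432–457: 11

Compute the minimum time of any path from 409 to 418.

37 s

Settle nodes by increasing distance from 409:
409: 0
432: 7  (via 409)
457: 18  (via 432)
424: 19  (via 432)
415: 21  (via 432)
441: 23  (via 415)
416: 24  (via 424)
439: 26  (via 457)
422: 32  (via 415)
418: 37  (via 439)
Shortest route: 409 → 432 → 457 → 439 → 418 = 37 s.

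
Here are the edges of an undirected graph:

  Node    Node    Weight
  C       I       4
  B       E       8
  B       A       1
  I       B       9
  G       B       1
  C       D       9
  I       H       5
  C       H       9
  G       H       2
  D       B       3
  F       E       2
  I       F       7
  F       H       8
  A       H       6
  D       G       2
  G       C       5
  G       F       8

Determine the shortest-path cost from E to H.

10

Compare a few routes:
E–F–H: 2+8 = 10
E–B–G–H: 8+1+2 = 11
The minimum is 10 via E–F–H.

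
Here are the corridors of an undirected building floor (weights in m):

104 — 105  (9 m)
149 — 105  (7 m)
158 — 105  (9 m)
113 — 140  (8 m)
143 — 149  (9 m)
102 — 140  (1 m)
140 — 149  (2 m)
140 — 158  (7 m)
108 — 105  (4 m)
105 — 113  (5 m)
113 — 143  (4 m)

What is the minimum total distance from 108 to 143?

13 m

Running Dijkstra from 108:
108: 0
105: 4  (via 108)
113: 9  (via 105)
149: 11  (via 105)
158: 13  (via 105)
104: 13  (via 105)
143: 13  (via 113)
Shortest route: 108–105–113–143 = 13 m.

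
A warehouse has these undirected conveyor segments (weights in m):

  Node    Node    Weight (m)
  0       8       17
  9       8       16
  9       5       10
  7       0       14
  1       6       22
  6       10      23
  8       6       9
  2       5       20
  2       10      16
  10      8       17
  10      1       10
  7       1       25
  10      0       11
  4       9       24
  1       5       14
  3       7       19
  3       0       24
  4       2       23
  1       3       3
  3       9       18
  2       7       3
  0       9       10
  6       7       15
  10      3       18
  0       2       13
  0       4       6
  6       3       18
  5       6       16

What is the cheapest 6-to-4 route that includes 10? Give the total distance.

Best 6 to 10: 6–10 costing 23
Shortest 10→4: 10–0–4 = 17
Total via 10: 23 + 17 = 40 m.

40 m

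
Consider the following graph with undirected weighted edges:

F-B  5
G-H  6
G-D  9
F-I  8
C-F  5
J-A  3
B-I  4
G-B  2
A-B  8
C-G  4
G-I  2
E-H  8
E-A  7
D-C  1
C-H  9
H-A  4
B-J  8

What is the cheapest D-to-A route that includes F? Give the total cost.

19

Shortest D→F: D–C–F = 6
Best F to A: F–B–A costing 13
Total via F: 6 + 13 = 19.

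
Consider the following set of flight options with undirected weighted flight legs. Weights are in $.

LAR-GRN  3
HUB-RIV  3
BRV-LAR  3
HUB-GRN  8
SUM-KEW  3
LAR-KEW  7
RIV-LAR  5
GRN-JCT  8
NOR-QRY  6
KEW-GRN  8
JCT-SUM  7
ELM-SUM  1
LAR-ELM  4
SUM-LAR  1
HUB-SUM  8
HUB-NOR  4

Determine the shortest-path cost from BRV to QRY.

Compare a few routes:
BRV → LAR → GRN → HUB → NOR → QRY: 3+3+8+4+6 = 24
BRV → LAR → SUM → HUB → NOR → QRY: 3+1+8+4+6 = 22
BRV → LAR → RIV → HUB → NOR → QRY: 3+5+3+4+6 = 21
The minimum is $21 via BRV → LAR → RIV → HUB → NOR → QRY.

$21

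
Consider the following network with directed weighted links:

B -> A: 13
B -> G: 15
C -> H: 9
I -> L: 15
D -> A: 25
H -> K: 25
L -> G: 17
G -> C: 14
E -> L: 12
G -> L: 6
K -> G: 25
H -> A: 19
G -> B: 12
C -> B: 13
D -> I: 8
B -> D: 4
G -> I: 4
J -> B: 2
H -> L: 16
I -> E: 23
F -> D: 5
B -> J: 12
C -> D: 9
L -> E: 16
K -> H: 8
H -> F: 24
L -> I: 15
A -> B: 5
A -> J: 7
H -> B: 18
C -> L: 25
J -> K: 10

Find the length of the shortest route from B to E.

Candidate routes:
B–G–L–E: 15+6+16 = 37
B–D–I–E: 4+8+23 = 35
Cheapest is B–D–I–E at 35.

35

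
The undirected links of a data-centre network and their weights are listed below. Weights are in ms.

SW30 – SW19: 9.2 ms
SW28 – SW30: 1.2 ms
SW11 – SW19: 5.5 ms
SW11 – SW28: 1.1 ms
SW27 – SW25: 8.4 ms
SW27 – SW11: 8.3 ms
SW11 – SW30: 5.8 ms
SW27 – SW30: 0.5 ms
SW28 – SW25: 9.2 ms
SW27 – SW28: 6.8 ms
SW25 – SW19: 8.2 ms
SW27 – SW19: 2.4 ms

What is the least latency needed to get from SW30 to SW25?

8.9 ms

Candidate routes:
SW30 → SW27 → SW25: 0.5+8.4 = 8.9
SW30 → SW28 → SW25: 1.2+9.2 = 10.4
SW30 → SW27 → SW19 → SW25: 0.5+2.4+8.2 = 11.1
The minimum is 8.9 ms via SW30 → SW27 → SW25.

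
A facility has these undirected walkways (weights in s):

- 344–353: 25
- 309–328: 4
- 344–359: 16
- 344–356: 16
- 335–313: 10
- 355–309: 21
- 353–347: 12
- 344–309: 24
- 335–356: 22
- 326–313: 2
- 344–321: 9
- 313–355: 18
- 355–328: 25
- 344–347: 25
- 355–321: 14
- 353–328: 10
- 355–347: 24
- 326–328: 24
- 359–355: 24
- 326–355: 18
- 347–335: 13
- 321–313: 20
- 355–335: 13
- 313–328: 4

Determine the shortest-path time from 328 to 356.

Enumerating some paths:
328 - 313 - 335 - 356: 4+10+22 = 36
328 - 309 - 344 - 356: 4+24+16 = 44
The minimum is 36 s via 328 - 313 - 335 - 356.

36 s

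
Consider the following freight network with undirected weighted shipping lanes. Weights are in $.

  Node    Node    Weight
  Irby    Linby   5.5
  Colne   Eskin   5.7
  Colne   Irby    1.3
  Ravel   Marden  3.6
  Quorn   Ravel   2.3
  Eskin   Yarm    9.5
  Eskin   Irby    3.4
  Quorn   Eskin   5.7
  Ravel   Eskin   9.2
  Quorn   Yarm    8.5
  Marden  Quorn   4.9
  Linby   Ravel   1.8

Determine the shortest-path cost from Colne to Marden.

$12.2

Compare a few routes:
Colne–Irby–Linby–Ravel–Marden: 1.3+5.5+1.8+3.6 = 12.2
Colne–Irby–Eskin–Quorn–Marden: 1.3+3.4+5.7+4.9 = 15.3
Cheapest is Colne–Irby–Linby–Ravel–Marden at $12.2.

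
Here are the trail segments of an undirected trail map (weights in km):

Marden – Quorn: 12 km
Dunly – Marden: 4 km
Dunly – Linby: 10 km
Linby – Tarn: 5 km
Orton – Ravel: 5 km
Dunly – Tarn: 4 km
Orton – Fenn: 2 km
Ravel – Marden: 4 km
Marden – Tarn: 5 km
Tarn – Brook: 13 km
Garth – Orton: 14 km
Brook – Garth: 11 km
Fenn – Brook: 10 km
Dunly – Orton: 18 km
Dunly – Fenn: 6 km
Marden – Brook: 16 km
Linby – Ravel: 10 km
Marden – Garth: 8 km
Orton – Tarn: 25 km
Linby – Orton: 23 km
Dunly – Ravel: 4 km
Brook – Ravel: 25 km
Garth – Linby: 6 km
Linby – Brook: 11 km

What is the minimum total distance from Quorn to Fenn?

Compare a few routes:
Quorn → Marden → Ravel → Orton → Fenn: 12+4+5+2 = 23
Quorn → Marden → Ravel → Dunly → Fenn: 12+4+4+6 = 26
Quorn → Marden → Dunly → Fenn: 12+4+6 = 22
Quorn → Marden → Tarn → Dunly → Fenn: 12+5+4+6 = 27
Cheapest is Quorn → Marden → Dunly → Fenn at 22 km.

22 km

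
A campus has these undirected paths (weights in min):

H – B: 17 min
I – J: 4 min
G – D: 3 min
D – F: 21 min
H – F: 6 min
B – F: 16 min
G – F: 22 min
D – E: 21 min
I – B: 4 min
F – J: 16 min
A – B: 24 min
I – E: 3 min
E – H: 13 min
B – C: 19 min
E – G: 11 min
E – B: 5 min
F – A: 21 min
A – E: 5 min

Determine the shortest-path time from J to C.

Candidate routes:
J → I → B → C: 4+4+19 = 27
J → F → B → C: 16+16+19 = 51
J → I → E → B → C: 4+3+5+19 = 31
The minimum is 27 min via J → I → B → C.

27 min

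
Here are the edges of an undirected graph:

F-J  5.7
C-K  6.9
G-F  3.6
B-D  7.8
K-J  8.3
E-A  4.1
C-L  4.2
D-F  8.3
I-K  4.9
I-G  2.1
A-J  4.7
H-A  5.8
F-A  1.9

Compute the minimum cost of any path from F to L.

21.7

Shortest distances from F:
F: 0
A: 1.9  (via F)
G: 3.6  (via F)
I: 5.7  (via G)
J: 5.7  (via F)
E: 6  (via A)
H: 7.7  (via A)
D: 8.3  (via F)
K: 10.6  (via I)
B: 16.1  (via D)
C: 17.5  (via K)
L: 21.7  (via C)
Shortest route: F–G–I–K–C–L = 21.7.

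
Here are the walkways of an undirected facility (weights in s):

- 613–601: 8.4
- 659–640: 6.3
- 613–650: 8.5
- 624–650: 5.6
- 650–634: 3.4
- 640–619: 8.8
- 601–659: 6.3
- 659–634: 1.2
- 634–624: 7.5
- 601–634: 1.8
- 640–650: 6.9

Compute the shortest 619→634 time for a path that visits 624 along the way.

28.8 s

Best 619 to 624: 619–640–650–624 costing 21.3
Shortest 624→634: 624–634 = 7.5
Total via 624: 21.3 + 7.5 = 28.8 s.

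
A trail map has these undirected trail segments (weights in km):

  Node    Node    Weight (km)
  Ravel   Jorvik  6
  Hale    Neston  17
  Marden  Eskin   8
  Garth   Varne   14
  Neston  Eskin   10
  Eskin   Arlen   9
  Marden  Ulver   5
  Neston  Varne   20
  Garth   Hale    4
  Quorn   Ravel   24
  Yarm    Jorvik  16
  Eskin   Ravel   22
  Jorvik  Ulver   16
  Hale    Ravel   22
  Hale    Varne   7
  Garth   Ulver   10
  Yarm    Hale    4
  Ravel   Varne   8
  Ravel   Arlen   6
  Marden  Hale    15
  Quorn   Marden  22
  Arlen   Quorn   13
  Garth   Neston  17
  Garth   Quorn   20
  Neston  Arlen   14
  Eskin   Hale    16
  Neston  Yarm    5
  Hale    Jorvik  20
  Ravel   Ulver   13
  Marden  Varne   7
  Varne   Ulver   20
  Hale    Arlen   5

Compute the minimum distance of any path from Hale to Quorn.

Running Dijkstra from Hale:
Hale: 0
Yarm: 4  (via Hale)
Garth: 4  (via Hale)
Arlen: 5  (via Hale)
Varne: 7  (via Hale)
Neston: 9  (via Yarm)
Ravel: 11  (via Arlen)
Ulver: 14  (via Garth)
Marden: 14  (via Varne)
Eskin: 14  (via Arlen)
Jorvik: 17  (via Ravel)
Quorn: 18  (via Arlen)
Shortest route: Hale → Arlen → Quorn = 18 km.

18 km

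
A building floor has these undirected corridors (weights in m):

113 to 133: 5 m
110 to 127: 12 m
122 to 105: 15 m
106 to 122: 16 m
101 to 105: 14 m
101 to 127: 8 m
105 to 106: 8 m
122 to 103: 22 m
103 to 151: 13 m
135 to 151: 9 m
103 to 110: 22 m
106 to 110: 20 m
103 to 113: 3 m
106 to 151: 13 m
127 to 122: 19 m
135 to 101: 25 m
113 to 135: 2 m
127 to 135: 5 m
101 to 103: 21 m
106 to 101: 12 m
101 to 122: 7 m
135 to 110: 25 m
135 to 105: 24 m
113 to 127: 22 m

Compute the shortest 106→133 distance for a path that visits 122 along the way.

43 m

Best 106 to 122: 106–122 costing 16
Best 122 to 133: 122–101–127–135–113–133 costing 27
Total via 122: 16 + 27 = 43 m.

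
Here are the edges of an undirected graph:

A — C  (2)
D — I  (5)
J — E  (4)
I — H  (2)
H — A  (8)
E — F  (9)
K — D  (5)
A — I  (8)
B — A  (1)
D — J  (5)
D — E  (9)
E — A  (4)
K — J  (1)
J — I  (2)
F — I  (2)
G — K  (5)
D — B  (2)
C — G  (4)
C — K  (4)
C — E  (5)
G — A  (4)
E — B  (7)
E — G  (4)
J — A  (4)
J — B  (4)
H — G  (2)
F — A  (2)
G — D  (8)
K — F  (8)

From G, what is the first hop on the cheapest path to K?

Compare a few routes:
G - H - I - J - K: 2+2+2+1 = 7
G - K: 5 = 5
The minimum is 5 via G - K.
So from G the first move is to K.

K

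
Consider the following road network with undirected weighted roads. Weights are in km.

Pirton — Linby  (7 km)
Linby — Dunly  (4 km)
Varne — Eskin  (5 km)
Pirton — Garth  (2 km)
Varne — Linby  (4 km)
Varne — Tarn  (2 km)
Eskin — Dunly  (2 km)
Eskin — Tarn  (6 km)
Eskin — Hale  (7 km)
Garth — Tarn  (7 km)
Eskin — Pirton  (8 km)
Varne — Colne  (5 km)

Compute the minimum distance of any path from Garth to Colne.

Running Dijkstra from Garth:
Garth: 0
Pirton: 2  (via Garth)
Tarn: 7  (via Garth)
Linby: 9  (via Pirton)
Varne: 9  (via Tarn)
Eskin: 10  (via Pirton)
Dunly: 12  (via Eskin)
Colne: 14  (via Varne)
Shortest route: Garth–Tarn–Varne–Colne = 14 km.

14 km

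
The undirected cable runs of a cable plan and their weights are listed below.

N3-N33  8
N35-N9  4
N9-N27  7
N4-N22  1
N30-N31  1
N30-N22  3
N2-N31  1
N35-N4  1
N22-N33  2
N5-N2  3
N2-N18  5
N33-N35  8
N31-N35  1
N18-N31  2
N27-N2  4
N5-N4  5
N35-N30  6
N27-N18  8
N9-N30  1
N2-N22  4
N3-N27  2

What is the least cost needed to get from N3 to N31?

7

Running Dijkstra from N3:
N3: 0
N27: 2  (via N3)
N2: 6  (via N27)
N31: 7  (via N2)
Shortest route: N3–N27–N2–N31 = 7.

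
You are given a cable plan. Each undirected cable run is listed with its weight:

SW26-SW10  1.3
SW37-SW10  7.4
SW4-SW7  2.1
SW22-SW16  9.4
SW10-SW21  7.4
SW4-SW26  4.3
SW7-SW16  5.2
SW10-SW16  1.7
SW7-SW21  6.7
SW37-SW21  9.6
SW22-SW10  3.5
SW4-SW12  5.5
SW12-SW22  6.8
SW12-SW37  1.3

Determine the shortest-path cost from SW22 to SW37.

Running Dijkstra from SW22:
SW22: 0
SW10: 3.5  (via SW22)
SW26: 4.8  (via SW10)
SW16: 5.2  (via SW10)
SW12: 6.8  (via SW22)
SW37: 8.1  (via SW12)
Shortest route: SW22 → SW12 → SW37 = 8.1.

8.1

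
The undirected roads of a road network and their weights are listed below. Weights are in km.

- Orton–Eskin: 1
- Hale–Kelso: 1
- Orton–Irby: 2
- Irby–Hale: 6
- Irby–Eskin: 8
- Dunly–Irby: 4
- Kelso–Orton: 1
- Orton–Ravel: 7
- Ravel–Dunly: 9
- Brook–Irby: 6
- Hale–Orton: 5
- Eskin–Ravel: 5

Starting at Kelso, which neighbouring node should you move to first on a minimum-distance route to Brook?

Compare a few routes:
Kelso–Orton–Irby–Brook: 1+2+6 = 9
Kelso–Hale–Irby–Brook: 1+6+6 = 13
Kelso–Hale–Orton–Irby–Brook: 1+5+2+6 = 14
The minimum is 9 km via Kelso–Orton–Irby–Brook.
So from Kelso the first move is to Orton.

Orton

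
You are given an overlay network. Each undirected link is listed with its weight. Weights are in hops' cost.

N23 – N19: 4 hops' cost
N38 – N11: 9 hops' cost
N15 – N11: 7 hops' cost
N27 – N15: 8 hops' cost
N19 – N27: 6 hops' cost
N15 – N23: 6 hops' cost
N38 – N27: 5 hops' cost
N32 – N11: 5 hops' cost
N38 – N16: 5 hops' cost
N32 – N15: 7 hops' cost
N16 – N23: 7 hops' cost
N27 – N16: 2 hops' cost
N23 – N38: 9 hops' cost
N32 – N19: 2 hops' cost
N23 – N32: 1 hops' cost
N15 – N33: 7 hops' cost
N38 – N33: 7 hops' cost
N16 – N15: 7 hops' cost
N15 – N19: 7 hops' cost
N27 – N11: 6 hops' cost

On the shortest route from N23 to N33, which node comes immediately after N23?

Compare a few routes:
N23 → N15 → N33: 6+7 = 13
N23 → N32 → N15 → N33: 1+7+7 = 15
N23 → N38 → N33: 9+7 = 16
Cheapest is N23 → N15 → N33 at 13 hops' cost.
So from N23 the first move is to N15.

N15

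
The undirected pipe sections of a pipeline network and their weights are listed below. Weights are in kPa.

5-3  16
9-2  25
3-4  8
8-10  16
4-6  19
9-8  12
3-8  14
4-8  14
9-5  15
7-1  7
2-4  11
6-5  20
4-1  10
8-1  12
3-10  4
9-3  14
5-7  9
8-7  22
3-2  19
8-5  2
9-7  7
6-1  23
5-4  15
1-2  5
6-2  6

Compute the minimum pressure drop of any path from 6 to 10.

Running Dijkstra from 6:
6: 0
2: 6  (via 6)
1: 11  (via 2)
4: 17  (via 2)
7: 18  (via 1)
5: 20  (via 6)
8: 22  (via 5)
3: 25  (via 2)
9: 25  (via 7)
10: 29  (via 3)
Shortest route: 6–2–3–10 = 29 kPa.

29 kPa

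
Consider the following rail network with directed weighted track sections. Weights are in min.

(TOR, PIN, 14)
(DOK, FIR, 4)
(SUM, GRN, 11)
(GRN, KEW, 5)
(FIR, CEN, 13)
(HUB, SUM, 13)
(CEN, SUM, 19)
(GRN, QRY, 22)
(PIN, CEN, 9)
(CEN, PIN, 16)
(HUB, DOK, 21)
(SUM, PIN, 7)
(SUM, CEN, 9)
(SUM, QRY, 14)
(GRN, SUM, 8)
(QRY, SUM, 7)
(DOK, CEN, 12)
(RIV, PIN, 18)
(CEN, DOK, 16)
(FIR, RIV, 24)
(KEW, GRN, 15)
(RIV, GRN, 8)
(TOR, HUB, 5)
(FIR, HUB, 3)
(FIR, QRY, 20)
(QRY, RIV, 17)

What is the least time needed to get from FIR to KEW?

Running Dijkstra from FIR:
FIR: 0
HUB: 3  (via FIR)
CEN: 13  (via FIR)
SUM: 16  (via HUB)
QRY: 20  (via FIR)
PIN: 23  (via SUM)
DOK: 24  (via HUB)
RIV: 24  (via FIR)
GRN: 27  (via SUM)
KEW: 32  (via GRN)
Shortest route: FIR–HUB–SUM–GRN–KEW = 32 min.

32 min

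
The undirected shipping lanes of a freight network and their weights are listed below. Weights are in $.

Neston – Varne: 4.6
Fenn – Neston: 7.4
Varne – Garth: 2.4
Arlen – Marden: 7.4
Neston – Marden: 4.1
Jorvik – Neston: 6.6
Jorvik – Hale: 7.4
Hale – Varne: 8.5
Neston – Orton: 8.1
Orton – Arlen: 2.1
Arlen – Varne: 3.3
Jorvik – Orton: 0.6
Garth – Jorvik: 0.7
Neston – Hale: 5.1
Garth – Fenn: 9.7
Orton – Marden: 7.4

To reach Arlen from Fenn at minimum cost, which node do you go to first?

Candidate routes:
Fenn–Garth–Varne–Arlen: 9.7+2.4+3.3 = 15.4
Fenn–Garth–Jorvik–Orton–Arlen: 9.7+0.7+0.6+2.1 = 13.1
Fenn–Neston–Varne–Arlen: 7.4+4.6+3.3 = 15.3
The minimum is $13.1 via Fenn–Garth–Jorvik–Orton–Arlen.
So from Fenn the first move is to Garth.

Garth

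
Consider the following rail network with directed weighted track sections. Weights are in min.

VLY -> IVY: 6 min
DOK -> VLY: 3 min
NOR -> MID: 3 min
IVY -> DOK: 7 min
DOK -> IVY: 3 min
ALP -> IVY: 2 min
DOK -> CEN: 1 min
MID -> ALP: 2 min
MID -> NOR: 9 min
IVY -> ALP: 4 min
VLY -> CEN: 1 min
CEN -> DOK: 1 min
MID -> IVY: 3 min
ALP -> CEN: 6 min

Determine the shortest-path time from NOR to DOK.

Settle nodes by increasing distance from NOR:
NOR: 0
MID: 3  (via NOR)
ALP: 5  (via MID)
IVY: 6  (via MID)
CEN: 11  (via ALP)
DOK: 12  (via CEN)
Shortest route: NOR–MID–ALP–CEN–DOK = 12 min.

12 min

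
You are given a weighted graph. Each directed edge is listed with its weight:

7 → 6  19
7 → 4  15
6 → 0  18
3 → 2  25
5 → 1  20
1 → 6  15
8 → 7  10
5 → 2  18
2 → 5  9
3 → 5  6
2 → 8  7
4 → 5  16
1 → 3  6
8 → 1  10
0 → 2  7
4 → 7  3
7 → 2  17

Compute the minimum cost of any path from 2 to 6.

Shortest distances from 2:
2: 0
8: 7  (via 2)
5: 9  (via 2)
1: 17  (via 8)
7: 17  (via 8)
3: 23  (via 1)
4: 32  (via 7)
6: 32  (via 1)
Shortest route: 2 → 8 → 1 → 6 = 32.

32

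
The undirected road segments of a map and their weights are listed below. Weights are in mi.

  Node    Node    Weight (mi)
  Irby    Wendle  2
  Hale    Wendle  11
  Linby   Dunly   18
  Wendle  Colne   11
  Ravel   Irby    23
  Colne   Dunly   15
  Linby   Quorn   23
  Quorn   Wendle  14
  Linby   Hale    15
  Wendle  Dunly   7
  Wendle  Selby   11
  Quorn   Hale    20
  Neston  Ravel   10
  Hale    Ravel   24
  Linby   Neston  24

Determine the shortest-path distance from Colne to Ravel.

36 mi

Compare a few routes:
Colne - Wendle - Hale - Ravel: 11+11+24 = 46
Colne - Dunly - Wendle - Irby - Ravel: 15+7+2+23 = 47
Colne - Wendle - Irby - Ravel: 11+2+23 = 36
Colne - Dunly - Wendle - Hale - Ravel: 15+7+11+24 = 57
Cheapest is Colne - Wendle - Irby - Ravel at 36 mi.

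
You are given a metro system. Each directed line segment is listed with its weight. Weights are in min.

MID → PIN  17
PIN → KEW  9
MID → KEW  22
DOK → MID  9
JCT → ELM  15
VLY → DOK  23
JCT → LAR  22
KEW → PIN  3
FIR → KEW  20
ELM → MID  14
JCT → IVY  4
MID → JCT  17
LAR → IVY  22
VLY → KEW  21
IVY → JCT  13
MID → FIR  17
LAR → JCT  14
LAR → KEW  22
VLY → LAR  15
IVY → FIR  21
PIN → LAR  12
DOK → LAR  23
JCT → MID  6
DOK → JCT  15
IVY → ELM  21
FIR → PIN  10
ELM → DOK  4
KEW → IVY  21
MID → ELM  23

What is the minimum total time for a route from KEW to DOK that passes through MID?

62 min

Best KEW to MID: KEW → PIN → LAR → JCT → MID costing 35
Shortest MID→DOK: MID → ELM → DOK = 27
Total via MID: 35 + 27 = 62 min.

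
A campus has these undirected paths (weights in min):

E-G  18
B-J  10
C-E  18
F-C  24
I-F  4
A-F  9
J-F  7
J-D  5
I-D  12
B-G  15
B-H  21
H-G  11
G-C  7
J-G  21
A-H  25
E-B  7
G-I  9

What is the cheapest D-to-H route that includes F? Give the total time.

Shortest D→F: D–J–F = 12
Best F to H: F–I–G–H costing 24
Total via F: 12 + 24 = 36 min.

36 min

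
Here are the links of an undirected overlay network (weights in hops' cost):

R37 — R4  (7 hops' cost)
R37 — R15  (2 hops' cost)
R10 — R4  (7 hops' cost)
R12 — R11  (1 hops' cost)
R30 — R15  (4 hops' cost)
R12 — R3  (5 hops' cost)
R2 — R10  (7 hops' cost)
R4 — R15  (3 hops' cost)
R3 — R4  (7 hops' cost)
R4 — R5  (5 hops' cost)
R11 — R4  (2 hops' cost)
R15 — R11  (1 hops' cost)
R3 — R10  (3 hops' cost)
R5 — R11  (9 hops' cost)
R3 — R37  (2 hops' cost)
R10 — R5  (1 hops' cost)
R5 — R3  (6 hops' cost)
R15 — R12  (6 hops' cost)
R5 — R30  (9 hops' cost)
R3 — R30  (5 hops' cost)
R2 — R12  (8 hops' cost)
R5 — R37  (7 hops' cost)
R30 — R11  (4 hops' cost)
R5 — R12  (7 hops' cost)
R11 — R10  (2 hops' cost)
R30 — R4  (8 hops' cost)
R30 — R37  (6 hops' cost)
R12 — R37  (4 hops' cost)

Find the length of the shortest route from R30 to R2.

13 hops' cost

Running Dijkstra from R30:
R30: 0
R11: 4  (via R30)
R15: 4  (via R30)
R12: 5  (via R11)
R3: 5  (via R30)
R37: 6  (via R30)
R4: 6  (via R11)
R10: 6  (via R11)
R5: 7  (via R10)
R2: 13  (via R12)
Shortest route: R30 → R11 → R12 → R2 = 13 hops' cost.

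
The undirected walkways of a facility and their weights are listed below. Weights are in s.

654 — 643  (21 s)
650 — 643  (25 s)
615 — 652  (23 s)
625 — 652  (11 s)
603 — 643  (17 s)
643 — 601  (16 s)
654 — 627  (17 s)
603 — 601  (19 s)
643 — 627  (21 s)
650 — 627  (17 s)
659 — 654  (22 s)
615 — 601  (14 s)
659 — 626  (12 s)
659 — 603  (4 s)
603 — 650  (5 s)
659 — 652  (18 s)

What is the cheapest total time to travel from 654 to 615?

Running Dijkstra from 654:
654: 0
627: 17  (via 654)
643: 21  (via 654)
659: 22  (via 654)
603: 26  (via 659)
650: 31  (via 603)
626: 34  (via 659)
601: 37  (via 643)
652: 40  (via 659)
615: 51  (via 601)
Shortest route: 654 → 643 → 601 → 615 = 51 s.

51 s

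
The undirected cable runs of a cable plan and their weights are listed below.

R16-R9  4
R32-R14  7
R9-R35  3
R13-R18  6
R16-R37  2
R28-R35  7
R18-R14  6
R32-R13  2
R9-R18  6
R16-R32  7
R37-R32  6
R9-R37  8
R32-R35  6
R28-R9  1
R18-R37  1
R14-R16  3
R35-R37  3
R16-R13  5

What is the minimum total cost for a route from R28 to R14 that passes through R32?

17

Shortest R28→R32: R28–R9–R35–R32 = 10
Best R32 to R14: R32–R14 costing 7
Total via R32: 10 + 7 = 17.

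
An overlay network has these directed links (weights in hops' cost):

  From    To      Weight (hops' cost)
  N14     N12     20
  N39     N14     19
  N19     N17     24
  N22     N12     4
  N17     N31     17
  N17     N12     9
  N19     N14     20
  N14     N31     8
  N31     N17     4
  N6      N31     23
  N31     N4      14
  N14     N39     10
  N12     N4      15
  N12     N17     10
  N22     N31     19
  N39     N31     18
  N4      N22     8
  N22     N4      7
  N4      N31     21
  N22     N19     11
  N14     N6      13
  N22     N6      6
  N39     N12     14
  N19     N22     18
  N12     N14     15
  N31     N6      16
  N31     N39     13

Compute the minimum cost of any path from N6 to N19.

Running Dijkstra from N6:
N6: 0
N31: 23  (via N6)
N17: 27  (via N31)
N39: 36  (via N31)
N12: 36  (via N17)
N4: 37  (via N31)
N22: 45  (via N4)
N14: 51  (via N12)
N19: 56  (via N22)
Shortest route: N6 → N31 → N4 → N22 → N19 = 56 hops' cost.

56 hops' cost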